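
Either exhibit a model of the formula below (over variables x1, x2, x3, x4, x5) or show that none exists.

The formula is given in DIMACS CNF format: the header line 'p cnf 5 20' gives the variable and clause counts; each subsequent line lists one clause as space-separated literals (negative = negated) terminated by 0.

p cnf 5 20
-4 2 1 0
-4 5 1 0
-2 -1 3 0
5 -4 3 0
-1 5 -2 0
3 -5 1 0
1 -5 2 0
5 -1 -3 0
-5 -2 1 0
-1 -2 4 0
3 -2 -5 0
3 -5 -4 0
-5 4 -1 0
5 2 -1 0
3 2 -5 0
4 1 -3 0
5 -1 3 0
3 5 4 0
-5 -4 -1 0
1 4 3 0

UNSATISFIABLE

Suppose x4 = False.
Suppose x1 = False.
(¬x3) alone gives x3 = False.
But (x3) is also a unit clause — contradiction.
That branch fails; take x1 = True instead.
(¬x2) alone gives x2 = False.
(¬x5) alone gives x5 = False.
But (x5) is also a unit clause — contradiction.
Either choice for x1 ends in contradiction.
That branch fails; take x4 = True instead.
Suppose x2 = True.
Suppose x5 = True.
(x1) alone gives x1 = True.
But (¬x1) is also a unit clause — contradiction.
That branch fails; take x5 = False instead.
(x1) alone gives x1 = True.
But (¬x1) is also a unit clause — contradiction.
Either choice for x5 ends in contradiction.
That branch fails; take x2 = False instead.
(x1) alone gives x1 = True.
(x5) alone gives x5 = True.
But (¬x5) is also a unit clause — contradiction.
Either choice for x2 ends in contradiction.
Either choice for x4 ends in contradiction.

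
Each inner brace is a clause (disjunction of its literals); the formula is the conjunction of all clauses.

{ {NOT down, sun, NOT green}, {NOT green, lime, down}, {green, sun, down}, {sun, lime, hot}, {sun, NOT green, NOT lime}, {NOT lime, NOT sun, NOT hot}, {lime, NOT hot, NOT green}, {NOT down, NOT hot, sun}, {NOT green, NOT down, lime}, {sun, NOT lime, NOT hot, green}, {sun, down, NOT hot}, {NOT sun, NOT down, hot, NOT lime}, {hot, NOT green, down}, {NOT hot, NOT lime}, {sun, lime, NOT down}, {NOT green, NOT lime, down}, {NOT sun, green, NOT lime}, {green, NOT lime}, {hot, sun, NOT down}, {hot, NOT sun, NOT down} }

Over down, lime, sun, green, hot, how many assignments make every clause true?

3

There are 2^5 = 32 truth assignments over (down, lime, sun, green, hot).
Split on lime. With lime = true, the clauses containing lime are satisfied and NOT lime drops from the rest; 0 of the 2^4 = 16 assignments to the other variables satisfy what remains.
With lime = false, by the same count on the reduced clause set, 3 assignments work.
(One model: down=F, lime=F, sun=T, green=F, hot=F.)
Total: 0 + 3 = 3.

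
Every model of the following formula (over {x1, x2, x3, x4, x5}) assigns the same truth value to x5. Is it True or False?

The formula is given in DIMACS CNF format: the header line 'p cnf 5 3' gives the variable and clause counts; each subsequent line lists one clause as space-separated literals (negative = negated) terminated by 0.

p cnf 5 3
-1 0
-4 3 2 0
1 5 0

True

Suppose x5 = False.
The clause (¬x1) is unit, so x1 = False.
That conflicts with the unit clause (x1).
So every satisfying assignment has x5 = True.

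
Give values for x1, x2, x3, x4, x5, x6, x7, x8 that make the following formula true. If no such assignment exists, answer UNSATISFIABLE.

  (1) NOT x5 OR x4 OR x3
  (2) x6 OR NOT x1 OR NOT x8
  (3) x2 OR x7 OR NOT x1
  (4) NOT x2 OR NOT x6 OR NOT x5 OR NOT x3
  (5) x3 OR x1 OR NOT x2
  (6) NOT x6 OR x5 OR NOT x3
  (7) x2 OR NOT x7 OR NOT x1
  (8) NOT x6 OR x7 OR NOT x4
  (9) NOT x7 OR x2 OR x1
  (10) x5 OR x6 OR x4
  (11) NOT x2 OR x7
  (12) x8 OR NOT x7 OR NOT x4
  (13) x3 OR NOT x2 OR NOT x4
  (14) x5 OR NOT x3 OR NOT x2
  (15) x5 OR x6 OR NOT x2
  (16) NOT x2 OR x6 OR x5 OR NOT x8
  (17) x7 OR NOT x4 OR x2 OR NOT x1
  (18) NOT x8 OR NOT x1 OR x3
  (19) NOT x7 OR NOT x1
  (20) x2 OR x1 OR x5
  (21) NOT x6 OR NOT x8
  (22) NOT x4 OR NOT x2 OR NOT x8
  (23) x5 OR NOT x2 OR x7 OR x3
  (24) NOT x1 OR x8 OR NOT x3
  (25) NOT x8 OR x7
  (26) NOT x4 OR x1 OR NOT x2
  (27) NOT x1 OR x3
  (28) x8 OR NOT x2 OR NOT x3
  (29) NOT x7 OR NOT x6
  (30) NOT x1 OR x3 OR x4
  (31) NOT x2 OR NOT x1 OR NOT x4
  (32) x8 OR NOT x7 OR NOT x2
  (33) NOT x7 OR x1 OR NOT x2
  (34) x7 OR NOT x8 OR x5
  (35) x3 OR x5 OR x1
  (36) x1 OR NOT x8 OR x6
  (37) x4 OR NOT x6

x1: false; x2: false; x3: false; x4: true; x5: true; x6: false; x7: false; x8: false

Case x2 = false:
Case x7 = false:
From the singleton clause (NOT x1), x1 = false.
From the singleton clause (x5), x5 = true.
From the singleton clause (NOT x8), x8 = false.
Case x4 = true:
From the singleton clause (NOT x6), x6 = false.
No clause remains; x3 is free.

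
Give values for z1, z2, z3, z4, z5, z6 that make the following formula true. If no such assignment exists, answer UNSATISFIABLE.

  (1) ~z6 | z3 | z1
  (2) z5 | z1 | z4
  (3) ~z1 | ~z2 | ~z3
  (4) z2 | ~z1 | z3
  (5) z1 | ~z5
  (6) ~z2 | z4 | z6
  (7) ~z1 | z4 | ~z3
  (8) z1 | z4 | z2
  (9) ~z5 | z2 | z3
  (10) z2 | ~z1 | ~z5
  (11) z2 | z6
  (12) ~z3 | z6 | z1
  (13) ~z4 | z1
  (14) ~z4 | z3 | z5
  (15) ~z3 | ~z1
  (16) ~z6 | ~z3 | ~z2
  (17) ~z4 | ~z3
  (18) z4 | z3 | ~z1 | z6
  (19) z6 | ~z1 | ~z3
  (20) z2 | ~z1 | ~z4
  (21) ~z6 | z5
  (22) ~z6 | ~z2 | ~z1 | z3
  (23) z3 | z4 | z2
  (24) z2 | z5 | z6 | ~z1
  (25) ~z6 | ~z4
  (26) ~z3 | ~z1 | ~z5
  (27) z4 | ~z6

z1 ↦ 1, z2 ↦ 1, z3 ↦ 0, z4 ↦ 1, z5 ↦ 1, z6 ↦ 0

Case z1 = 1:
From the singleton clause (~z3), z3 = 0.
From the singleton clause (z2), z2 = 1.
From the singleton clause (~z6), z6 = 0.
From the singleton clause (z4), z4 = 1.
From the singleton clause (z5), z5 = 1.
This assignment satisfies each clause.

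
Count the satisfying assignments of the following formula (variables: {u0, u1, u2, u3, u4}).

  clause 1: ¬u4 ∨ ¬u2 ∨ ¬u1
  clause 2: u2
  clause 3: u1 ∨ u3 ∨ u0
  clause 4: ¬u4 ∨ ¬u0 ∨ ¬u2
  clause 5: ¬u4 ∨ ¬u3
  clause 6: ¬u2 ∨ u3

There are 2^5 = 32 truth assignments over (u0, u1, u2, u3, u4).
Split on u0. With u0 = True, the clauses containing u0 are satisfied and ¬u0 drops from the rest; 2 of the 2^4 = 16 assignments to the other variables satisfy what remains.
With u0 = False, by the same count on the reduced clause set, 2 assignments work.
Total: 2 + 2 = 4.

4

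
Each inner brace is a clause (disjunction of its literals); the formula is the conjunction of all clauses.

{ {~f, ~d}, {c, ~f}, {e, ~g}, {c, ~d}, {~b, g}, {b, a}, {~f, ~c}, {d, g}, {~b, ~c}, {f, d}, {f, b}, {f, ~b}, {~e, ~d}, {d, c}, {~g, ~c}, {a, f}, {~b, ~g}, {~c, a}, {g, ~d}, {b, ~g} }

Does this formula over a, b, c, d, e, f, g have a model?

Suppose f = 0.
From the singleton clause (d), d = 1.
From the singleton clause (c), c = 1.
From the singleton clause (~b), b = 0.
Now (b) is unsatisfied and unit — conflict.
So f must be the other value — set f = 1.
From the singleton clause (~d), d = 0.
From the singleton clause (c), c = 1.
Now (~c) is unsatisfied and unit — conflict.
Both values of f lead to a conflict.
No assignment satisfies every clause.

No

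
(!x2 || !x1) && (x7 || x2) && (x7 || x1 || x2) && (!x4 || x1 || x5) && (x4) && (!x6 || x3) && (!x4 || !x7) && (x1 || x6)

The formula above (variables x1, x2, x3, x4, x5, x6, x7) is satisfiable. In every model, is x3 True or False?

True

Suppose x3 = false.
Unit clause (x4) forces x4 = true.
Unit clause (!x6) forces x6 = false.
Unit clause (!x7) forces x7 = false.
Unit clause (x2) forces x2 = true.
Unit clause (!x1) forces x1 = false.
But (x1) is also a unit clause — contradiction.
So every satisfying assignment has x3 = True.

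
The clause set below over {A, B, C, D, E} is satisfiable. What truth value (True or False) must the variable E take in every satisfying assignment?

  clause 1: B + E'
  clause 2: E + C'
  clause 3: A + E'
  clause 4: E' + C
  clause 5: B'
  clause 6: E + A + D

Suppose E = 1.
(B) alone gives B = 1.
Now (B') is unsatisfied and unit — conflict.
So every satisfying assignment has E = False.

False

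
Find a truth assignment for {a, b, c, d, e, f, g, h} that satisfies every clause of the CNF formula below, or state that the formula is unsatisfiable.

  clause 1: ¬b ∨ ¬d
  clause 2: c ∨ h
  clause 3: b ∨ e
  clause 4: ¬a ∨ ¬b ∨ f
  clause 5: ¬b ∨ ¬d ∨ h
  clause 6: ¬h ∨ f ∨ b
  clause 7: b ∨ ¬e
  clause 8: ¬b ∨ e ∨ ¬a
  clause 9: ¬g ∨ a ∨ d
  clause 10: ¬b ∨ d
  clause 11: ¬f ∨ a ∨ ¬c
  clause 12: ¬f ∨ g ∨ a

UNSATISFIABLE

Branch on b: set b = False.
The clause (e) is unit, so e = True.
But (¬e) is also a unit clause — contradiction.
That branch fails; take b = True instead.
The clause (¬d) is unit, so d = False.
But (d) is also a unit clause — contradiction.
Both values of b lead to a conflict.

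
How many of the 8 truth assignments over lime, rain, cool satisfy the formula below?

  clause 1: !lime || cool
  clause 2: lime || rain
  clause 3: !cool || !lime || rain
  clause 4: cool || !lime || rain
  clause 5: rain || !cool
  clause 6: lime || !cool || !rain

There are 2^3 = 8 truth assignments over (lime, rain, cool).
Check each against the 6 clauses (columns in the order lime, rain, cool):
  F F F  ✗ fails (lime || rain)
  F F T  ✗ fails (lime || rain)
  F T F  ✓ satisfies all
  F T T  ✗ fails (lime || !cool || !rain)
  T F F  ✗ fails (!lime || cool)
  T F T  ✗ fails (!cool || !lime || rain)
  T T F  ✗ fails (!lime || cool)
  T T T  ✓ satisfies all
2 of the 8 rows are models.

2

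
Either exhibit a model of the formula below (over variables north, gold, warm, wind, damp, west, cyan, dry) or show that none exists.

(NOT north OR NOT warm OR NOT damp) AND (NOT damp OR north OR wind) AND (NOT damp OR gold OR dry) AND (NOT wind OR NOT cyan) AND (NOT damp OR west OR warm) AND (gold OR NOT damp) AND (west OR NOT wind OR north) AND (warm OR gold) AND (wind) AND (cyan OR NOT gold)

north: false,  gold: false,  warm: true,  wind: true,  damp: false,  west: true,  cyan: false,  dry: false

Unit clause (wind) forces wind = true.
Unit clause (NOT cyan) forces cyan = false.
Unit clause (NOT gold) forces gold = false.
Unit clause (NOT damp) forces damp = false.
Unit clause (warm) forces warm = true.
Suppose west = true.
All clauses hold; north, dry can take either value.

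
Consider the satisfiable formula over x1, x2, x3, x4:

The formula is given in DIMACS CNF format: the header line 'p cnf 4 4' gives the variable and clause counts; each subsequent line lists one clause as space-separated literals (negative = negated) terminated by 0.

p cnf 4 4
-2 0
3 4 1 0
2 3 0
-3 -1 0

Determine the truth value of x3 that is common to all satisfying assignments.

True

Suppose x3 = False.
Unit clause (¬x2) forces x2 = False.
That conflicts with the unit clause (x2).
So every satisfying assignment has x3 = True.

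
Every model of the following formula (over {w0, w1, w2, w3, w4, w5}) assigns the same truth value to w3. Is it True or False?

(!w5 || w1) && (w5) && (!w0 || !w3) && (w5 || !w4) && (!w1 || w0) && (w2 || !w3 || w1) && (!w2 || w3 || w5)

False

Suppose w3 = true.
The clause (w5) is unit, so w5 = true.
The clause (w1) is unit, so w1 = true.
The clause (!w0) is unit, so w0 = false.
But (w0) is also a unit clause — contradiction.
So every satisfying assignment has w3 = False.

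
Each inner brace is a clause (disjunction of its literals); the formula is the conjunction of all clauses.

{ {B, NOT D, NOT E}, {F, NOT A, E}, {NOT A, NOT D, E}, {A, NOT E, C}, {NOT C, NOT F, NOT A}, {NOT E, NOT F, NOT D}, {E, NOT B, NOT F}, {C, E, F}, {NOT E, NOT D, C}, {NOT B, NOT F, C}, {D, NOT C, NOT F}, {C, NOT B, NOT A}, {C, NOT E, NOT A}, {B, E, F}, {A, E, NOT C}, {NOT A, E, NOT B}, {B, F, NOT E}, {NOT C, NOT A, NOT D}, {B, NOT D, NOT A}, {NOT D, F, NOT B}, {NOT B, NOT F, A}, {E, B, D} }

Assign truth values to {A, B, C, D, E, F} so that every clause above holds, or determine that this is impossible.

Case B = false:
Case D = true:
(NOT E) alone gives E = false.
(NOT A) alone gives A = false.
(F) alone gives F = true.
(NOT C) alone gives C = false.
This assignment satisfies each clause.

A ↦ false, B ↦ false, C ↦ false, D ↦ true, E ↦ false, F ↦ true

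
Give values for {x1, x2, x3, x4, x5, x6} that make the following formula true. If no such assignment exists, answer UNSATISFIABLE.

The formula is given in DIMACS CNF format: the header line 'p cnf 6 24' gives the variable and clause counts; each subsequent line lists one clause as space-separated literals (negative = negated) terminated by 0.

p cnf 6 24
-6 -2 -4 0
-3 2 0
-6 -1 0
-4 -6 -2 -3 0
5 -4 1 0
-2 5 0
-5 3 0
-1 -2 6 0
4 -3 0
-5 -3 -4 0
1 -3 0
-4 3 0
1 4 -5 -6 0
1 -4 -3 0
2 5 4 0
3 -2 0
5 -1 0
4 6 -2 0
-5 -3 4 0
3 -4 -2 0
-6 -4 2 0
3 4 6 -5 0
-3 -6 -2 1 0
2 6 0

Branch on x3: set x3 = False.
(¬x5) alone gives x5 = False.
(¬x2) alone gives x2 = False.
(¬x4) alone gives x4 = False.
Now (x4) is unsatisfied and unit — conflict.
Undo x3 and try x3 = True.
(x2) alone gives x2 = True.
(x5) alone gives x5 = True.
(x4) alone gives x4 = True.
Now (¬x4) is unsatisfied and unit — conflict.
Neither x3 = True nor x3 = False works.

UNSATISFIABLE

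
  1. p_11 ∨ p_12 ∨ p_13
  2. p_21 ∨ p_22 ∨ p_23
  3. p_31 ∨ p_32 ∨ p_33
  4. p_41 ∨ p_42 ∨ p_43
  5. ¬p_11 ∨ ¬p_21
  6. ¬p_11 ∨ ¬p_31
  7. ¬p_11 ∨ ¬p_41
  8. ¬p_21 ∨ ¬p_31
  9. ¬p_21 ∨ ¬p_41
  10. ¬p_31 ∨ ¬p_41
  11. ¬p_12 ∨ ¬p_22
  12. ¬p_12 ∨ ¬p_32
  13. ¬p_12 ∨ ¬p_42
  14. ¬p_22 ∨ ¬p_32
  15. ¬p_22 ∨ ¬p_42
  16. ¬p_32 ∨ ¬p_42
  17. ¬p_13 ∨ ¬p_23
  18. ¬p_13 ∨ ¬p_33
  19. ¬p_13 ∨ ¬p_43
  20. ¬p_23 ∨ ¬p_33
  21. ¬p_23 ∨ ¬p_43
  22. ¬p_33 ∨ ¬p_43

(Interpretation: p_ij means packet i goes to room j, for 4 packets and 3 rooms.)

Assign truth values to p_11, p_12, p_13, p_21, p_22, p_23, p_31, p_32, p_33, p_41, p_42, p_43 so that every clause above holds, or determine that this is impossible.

Suppose p_11 = False.
Suppose p_12 = True.
The clause (¬p_22) is unit, so p_22 = False.
The clause (¬p_32) is unit, so p_32 = False.
The clause (¬p_42) is unit, so p_42 = False.
Suppose p_21 = True.
The clause (¬p_31) is unit, so p_31 = False.
The clause (p_33) is unit, so p_33 = True.
The clause (¬p_41) is unit, so p_41 = False.
The clause (p_43) is unit, so p_43 = True.
That conflicts with the unit clause (¬p_43).
Backtrack on p_21: now try p_21 = False.
The clause (p_23) is unit, so p_23 = True.
The clause (¬p_13) is unit, so p_13 = False.
The clause (¬p_33) is unit, so p_33 = False.
The clause (p_31) is unit, so p_31 = True.
The clause (¬p_41) is unit, so p_41 = False.
The clause (p_43) is unit, so p_43 = True.
That conflicts with the unit clause (¬p_43).
Either choice for p_21 ends in contradiction.
Backtrack on p_12: now try p_12 = False.
The clause (p_13) is unit, so p_13 = True.
The clause (¬p_23) is unit, so p_23 = False.
The clause (¬p_33) is unit, so p_33 = False.
The clause (¬p_43) is unit, so p_43 = False.
Suppose p_21 = True.
The clause (¬p_31) is unit, so p_31 = False.
The clause (p_32) is unit, so p_32 = True.
The clause (¬p_41) is unit, so p_41 = False.
The clause (p_42) is unit, so p_42 = True.
That conflicts with the unit clause (¬p_42).
Backtrack on p_21: now try p_21 = False.
The clause (p_22) is unit, so p_22 = True.
The clause (¬p_32) is unit, so p_32 = False.
The clause (p_31) is unit, so p_31 = True.
The clause (¬p_41) is unit, so p_41 = False.
The clause (p_42) is unit, so p_42 = True.
That conflicts with the unit clause (¬p_42).
Either choice for p_21 ends in contradiction.
Either choice for p_12 ends in contradiction.
Backtrack on p_11: now try p_11 = True.
The clause (¬p_21) is unit, so p_21 = False.
The clause (¬p_31) is unit, so p_31 = False.
The clause (¬p_41) is unit, so p_41 = False.
Suppose p_22 = True.
The clause (¬p_12) is unit, so p_12 = False.
The clause (¬p_32) is unit, so p_32 = False.
The clause (p_33) is unit, so p_33 = True.
The clause (¬p_42) is unit, so p_42 = False.
The clause (p_43) is unit, so p_43 = True.
That conflicts with the unit clause (¬p_43).
Backtrack on p_22: now try p_22 = False.
The clause (p_23) is unit, so p_23 = True.
The clause (¬p_13) is unit, so p_13 = False.
The clause (¬p_33) is unit, so p_33 = False.
The clause (p_32) is unit, so p_32 = True.
The clause (¬p_12) is unit, so p_12 = False.
The clause (¬p_42) is unit, so p_42 = False.
The clause (p_43) is unit, so p_43 = True.
That conflicts with the unit clause (¬p_43).
Either choice for p_22 ends in contradiction.
Either choice for p_11 ends in contradiction.

UNSATISFIABLE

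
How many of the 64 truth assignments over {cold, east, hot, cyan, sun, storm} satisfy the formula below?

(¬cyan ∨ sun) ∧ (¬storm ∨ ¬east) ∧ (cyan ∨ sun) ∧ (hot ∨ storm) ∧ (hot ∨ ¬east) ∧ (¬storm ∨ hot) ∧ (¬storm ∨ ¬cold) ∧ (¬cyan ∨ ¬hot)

There are 2^6 = 64 truth assignments over (cold, east, hot, cyan, sun, storm).
Split on cold. With cold = True, the clauses containing cold are satisfied and ¬cold drops from the rest; 2 of the 2^5 = 32 assignments to the other variables satisfy what remains.
With cold = False, by the same count on the reduced clause set, 3 assignments work.
(One model: cold=F, east=F, hot=T, cyan=F, sun=T, storm=F.)
Total: 2 + 3 = 5.

5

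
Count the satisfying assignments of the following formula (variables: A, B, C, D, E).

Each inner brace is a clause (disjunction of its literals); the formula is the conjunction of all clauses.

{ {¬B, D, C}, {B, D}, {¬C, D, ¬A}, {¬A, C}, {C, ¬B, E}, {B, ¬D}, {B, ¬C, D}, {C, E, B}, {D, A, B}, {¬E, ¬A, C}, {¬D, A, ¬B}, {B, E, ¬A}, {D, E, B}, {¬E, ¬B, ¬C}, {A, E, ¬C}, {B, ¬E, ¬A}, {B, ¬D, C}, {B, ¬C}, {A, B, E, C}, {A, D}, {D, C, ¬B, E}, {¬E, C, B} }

There are 2^5 = 32 truth assignments over (A, B, C, D, E).
Split on A. With A = True, the clauses containing A are satisfied and ¬A drops from the rest; 1 of the 2^4 = 16 assignments to the other variables satisfy what remains.
With A = False, by the same count on the reduced clause set, 0 assignments work.
(One model: A=T, B=T, C=T, D=T, E=F.)
Total: 1 + 0 = 1.

1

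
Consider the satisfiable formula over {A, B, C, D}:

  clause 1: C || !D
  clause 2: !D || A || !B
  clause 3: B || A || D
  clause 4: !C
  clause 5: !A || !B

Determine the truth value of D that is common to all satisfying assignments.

False

Suppose D = true.
The clause (C) is unit, so C = true.
But (!C) is also a unit clause — contradiction.
So every satisfying assignment has D = False.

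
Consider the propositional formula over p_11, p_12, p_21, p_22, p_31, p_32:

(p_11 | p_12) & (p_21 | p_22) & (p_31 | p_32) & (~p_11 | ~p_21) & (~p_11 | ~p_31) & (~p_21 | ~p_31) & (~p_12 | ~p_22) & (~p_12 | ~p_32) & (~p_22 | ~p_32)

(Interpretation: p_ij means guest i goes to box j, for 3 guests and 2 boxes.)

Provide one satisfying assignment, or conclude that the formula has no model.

Branch on p_11: set p_11 = 1.
From the singleton clause (~p_21), p_21 = 0.
From the singleton clause (p_22), p_22 = 1.
From the singleton clause (~p_31), p_31 = 0.
From the singleton clause (p_32), p_32 = 1.
Now (~p_32) is unsatisfied and unit — conflict.
So p_11 must be the other value — set p_11 = 0.
From the singleton clause (p_12), p_12 = 1.
From the singleton clause (~p_22), p_22 = 0.
From the singleton clause (p_21), p_21 = 1.
From the singleton clause (~p_31), p_31 = 0.
From the singleton clause (p_32), p_32 = 1.
Now (~p_32) is unsatisfied and unit — conflict.
Either choice for p_11 ends in contradiction.

UNSATISFIABLE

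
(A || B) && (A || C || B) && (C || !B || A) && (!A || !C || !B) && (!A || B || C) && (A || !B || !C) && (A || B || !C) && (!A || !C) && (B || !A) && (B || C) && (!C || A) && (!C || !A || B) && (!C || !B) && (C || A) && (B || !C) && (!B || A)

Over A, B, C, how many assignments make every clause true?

There are 2^3 = 8 truth assignments over (A, B, C).
Split on C. With C = true, the clauses containing C are satisfied and !C drops from the rest; 0 of the 2^2 = 4 assignments to the other variables satisfy what remains.
With C = false, by the same count on the reduced clause set, 1 assignment works.
Total: 0 + 1 = 1.

1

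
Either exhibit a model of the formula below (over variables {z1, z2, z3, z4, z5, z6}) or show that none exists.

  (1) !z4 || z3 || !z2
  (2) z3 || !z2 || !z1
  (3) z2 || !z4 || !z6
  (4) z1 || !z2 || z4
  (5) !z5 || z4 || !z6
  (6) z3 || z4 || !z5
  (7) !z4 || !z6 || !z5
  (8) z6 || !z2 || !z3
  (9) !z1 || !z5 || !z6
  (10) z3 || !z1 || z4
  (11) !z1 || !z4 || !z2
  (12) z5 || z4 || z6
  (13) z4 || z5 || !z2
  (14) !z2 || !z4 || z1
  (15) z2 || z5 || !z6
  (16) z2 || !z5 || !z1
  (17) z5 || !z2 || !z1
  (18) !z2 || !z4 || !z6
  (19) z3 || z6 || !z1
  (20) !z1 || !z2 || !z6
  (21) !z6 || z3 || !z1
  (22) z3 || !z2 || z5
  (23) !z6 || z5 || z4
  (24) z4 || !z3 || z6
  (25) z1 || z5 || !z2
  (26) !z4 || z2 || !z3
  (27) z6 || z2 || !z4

UNSATISFIABLE

Try z4 = false.
Try z1 = true.
Unit clause (z3) forces z3 = true.
Unit clause (z6) forces z6 = true.
Unit clause (!z5) forces z5 = false.
That conflicts with the unit clause (z5).
So z1 must be the other value — set z1 = false.
Unit clause (!z2) forces z2 = false.
Try z5 = false.
Unit clause (z6) forces z6 = true.
That conflicts with the unit clause (!z6).
So z5 must be the other value — set z5 = true.
Unit clause (!z6) forces z6 = false.
Unit clause (z3) forces z3 = true.
That conflicts with the unit clause (!z3).
Both values of z5 lead to a conflict.
Both values of z1 lead to a conflict.
So z4 must be the other value — set z4 = true.
Try z3 = true.
Unit clause (z2) forces z2 = true.
Unit clause (z6) forces z6 = true.
That conflicts with the unit clause (!z6).
So z3 must be the other value — set z3 = false.
Unit clause (!z2) forces z2 = false.
Unit clause (!z6) forces z6 = false.
That conflicts with the unit clause (z6).
Both values of z3 lead to a conflict.
Both values of z4 lead to a conflict.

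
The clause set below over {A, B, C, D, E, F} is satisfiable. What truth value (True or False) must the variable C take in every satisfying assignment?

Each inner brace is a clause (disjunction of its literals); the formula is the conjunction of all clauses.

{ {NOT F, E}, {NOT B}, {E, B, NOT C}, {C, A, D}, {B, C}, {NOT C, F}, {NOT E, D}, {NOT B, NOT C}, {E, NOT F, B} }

Suppose C = false.
Unit clause (NOT B) forces B = false.
But (B) is also a unit clause — contradiction.
So every satisfying assignment has C = True.

True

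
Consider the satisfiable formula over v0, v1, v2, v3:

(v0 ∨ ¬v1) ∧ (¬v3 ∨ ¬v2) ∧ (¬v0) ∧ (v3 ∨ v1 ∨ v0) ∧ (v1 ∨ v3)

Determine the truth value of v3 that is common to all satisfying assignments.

True

Suppose v3 = False.
From the singleton clause (¬v0), v0 = False.
From the singleton clause (¬v1), v1 = False.
But (v1) is also a unit clause — contradiction.
So every satisfying assignment has v3 = True.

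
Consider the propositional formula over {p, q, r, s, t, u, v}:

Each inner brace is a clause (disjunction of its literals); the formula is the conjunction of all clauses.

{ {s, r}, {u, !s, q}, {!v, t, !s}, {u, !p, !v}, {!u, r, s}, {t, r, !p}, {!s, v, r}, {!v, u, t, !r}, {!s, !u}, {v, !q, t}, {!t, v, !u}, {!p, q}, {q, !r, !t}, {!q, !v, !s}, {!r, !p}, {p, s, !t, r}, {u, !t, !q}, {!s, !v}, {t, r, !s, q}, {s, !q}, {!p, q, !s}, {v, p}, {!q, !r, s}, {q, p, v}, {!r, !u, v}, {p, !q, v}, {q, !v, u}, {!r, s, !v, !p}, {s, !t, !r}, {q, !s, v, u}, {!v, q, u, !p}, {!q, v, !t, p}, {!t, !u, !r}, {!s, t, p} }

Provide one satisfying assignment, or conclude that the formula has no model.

Suppose s = false.
(r) alone gives r = true.
(!p) alone gives p = false.
(!q) alone gives q = false.
(!t) alone gives t = false.
(v) alone gives v = true.
(u) alone gives u = true.
Every clause now holds.

p ↦ false,  q ↦ false,  r ↦ true,  s ↦ false,  t ↦ false,  u ↦ true,  v ↦ true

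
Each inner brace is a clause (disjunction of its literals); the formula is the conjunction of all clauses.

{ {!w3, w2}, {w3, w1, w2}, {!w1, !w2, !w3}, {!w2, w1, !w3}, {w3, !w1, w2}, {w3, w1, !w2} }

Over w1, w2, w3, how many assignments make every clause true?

There are 2^3 = 8 truth assignments over (w1, w2, w3).
Split on w1. With w1 = true, the clauses containing w1 are satisfied and !w1 drops from the rest; 1 of the 2^2 = 4 assignments to the other variables satisfy what remains.
With w1 = false, by the same count on the reduced clause set, 0 assignments work.
(One model: w1=T, w2=T, w3=F.)
Total: 1 + 0 = 1.

1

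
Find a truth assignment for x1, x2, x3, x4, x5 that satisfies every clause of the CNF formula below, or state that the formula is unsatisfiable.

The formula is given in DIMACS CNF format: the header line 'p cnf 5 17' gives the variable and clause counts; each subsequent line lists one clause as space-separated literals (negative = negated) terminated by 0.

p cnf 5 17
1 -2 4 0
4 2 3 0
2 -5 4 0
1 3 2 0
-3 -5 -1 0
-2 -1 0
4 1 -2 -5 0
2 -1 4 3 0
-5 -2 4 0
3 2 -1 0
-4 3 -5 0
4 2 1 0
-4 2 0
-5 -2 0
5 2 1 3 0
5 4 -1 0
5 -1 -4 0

Branch on x2: set x2 = True.
Unit clause (¬x1) forces x1 = False.
Unit clause (x4) forces x4 = True.
Unit clause (¬x5) forces x5 = False.
No clause remains; x3 is free.

x1: False, x2: True, x3: True, x4: True, x5: False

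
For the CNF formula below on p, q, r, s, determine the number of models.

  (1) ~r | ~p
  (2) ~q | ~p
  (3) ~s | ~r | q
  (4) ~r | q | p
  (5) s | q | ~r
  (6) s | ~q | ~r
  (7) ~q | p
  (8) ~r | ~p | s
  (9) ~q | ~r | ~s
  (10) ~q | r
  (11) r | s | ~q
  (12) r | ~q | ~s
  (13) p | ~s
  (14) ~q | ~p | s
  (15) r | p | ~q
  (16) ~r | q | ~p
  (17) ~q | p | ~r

3

There are 2^4 = 16 truth assignments over (p, q, r, s).
Check each against the 17 clauses (columns in the order p, q, r, s):
  F F F F  ✓ satisfies all
  F F F T  ✗ fails (p | ~s)
  F F T F  ✗ fails (~r | q | p)
  F F T T  ✗ fails (~s | ~r | q)
  F T F F  ✗ fails (~q | p)
  F T F T  ✗ fails (~q | p)
  F T T F  ✗ fails (s | ~q | ~r)
  F T T T  ✗ fails (~q | p)
  T F F F  ✓ satisfies all
  T F F T  ✓ satisfies all
  T F T F  ✗ fails (~r | ~p)
  T F T T  ✗ fails (~r | ~p)
  T T F F  ✗ fails (~q | ~p)
  T T F T  ✗ fails (~q | ~p)
  T T T F  ✗ fails (~r | ~p)
  T T T T  ✗ fails (~r | ~p)
3 of the 16 rows are models.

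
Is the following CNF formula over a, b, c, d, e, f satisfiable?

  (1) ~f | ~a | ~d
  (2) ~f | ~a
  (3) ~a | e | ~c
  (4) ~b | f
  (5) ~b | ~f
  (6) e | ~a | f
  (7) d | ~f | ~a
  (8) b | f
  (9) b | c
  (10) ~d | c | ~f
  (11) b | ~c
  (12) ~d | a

Case f = 0:
(~b) alone gives b = 0.
Now (b) is unsatisfied and unit — conflict.
So f must be the other value — set f = 1.
(~a) alone gives a = 0.
(~b) alone gives b = 0.
(c) alone gives c = 1.
Now (~c) is unsatisfied and unit — conflict.
Both values of f lead to a conflict.
No assignment satisfies every clause.

Unsatisfiable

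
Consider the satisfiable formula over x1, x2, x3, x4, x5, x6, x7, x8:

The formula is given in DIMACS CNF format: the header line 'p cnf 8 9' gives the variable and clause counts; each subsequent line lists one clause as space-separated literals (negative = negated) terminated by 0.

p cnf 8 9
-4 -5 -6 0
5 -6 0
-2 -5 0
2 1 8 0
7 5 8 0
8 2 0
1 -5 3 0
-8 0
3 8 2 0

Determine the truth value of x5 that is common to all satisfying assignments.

False

Suppose x5 = True.
(¬x2) alone gives x2 = False.
(x8) alone gives x8 = True.
But (¬x8) is also a unit clause — contradiction.
So every satisfying assignment has x5 = False.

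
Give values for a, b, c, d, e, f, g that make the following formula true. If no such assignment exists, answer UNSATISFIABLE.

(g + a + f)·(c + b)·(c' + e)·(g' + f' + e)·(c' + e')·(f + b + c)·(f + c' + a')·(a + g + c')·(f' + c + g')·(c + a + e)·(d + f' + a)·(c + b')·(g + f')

UNSATISFIABLE

Suppose c = 1.
From the singleton clause (e), e = 1.
But (e') is also a unit clause — contradiction.
Undo c and try c = 0.
From the singleton clause (b), b = 1.
But (b') is also a unit clause — contradiction.
Either choice for c ends in contradiction.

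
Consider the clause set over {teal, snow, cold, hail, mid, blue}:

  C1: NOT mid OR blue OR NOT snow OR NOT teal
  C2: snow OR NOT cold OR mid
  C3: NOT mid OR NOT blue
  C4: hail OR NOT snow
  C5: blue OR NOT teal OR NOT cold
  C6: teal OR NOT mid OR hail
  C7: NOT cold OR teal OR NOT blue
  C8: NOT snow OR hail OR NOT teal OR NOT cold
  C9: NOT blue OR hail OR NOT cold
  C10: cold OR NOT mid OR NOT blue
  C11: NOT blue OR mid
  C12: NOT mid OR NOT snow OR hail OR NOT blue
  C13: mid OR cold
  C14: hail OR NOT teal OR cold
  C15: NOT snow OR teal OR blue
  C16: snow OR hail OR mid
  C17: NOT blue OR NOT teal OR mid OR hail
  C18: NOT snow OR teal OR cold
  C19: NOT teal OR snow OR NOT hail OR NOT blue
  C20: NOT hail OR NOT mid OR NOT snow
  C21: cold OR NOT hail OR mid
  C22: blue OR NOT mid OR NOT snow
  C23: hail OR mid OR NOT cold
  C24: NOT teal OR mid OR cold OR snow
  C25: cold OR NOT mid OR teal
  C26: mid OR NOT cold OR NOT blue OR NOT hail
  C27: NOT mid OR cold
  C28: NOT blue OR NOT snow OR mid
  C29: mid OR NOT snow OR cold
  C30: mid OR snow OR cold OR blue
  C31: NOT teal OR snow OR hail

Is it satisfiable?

Yes

Suppose mid = true.
(NOT blue) alone gives blue = false.
(NOT snow) alone gives snow = false.
(cold) alone gives cold = true.
(NOT teal) alone gives teal = false.
(hail) alone gives hail = true.
All clauses are satisfied.
A satisfying assignment: teal ↦ false, snow ↦ false, cold ↦ true, hail ↦ true, mid ↦ true, blue ↦ false.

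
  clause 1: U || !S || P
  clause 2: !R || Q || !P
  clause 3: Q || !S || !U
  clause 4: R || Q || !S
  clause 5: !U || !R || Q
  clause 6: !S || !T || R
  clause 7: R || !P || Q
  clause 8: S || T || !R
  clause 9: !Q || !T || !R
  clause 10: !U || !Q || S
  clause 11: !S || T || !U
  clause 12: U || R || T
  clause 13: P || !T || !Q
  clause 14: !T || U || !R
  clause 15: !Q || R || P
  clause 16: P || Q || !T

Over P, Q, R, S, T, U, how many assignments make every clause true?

3

There are 2^6 = 64 truth assignments over (P, Q, R, S, T, U).
Split on U. With U = true, the clauses containing U are satisfied and !U drops from the rest; 1 of the 2^5 = 32 assignments to the other variables satisfy what remains.
With U = false, by the same count on the reduced clause set, 2 assignments work.
(One model: P=F, Q=F, R=F, S=F, T=F, U=T.)
Total: 1 + 2 = 3.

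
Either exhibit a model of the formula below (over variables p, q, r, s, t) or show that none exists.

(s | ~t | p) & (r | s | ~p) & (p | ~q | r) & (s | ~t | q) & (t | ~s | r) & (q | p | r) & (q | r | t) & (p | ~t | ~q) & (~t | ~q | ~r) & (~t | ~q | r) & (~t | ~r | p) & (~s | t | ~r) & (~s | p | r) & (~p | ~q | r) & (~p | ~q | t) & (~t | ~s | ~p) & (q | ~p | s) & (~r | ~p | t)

Try s = 0.
Try t = 0.
Try r = 1.
(~p) alone gives p = 0.
Every clause is now satisfied; q is unconstrained.

p: 0; q: 1; r: 1; s: 0; t: 0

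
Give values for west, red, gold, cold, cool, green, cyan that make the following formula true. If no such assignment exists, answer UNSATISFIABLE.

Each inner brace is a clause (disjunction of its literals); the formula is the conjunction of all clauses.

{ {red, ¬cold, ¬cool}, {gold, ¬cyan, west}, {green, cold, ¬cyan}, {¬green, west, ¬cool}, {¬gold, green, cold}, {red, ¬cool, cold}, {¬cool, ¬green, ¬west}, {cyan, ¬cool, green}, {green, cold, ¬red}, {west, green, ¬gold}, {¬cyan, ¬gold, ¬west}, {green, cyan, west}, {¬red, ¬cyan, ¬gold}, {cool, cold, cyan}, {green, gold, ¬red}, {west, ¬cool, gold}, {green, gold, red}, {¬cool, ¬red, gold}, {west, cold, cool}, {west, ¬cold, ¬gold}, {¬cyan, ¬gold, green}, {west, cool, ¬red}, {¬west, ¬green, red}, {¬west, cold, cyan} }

west ↦ False, red ↦ False, gold ↦ False, cold ↦ True, cool ↦ False, green ↦ True, cyan ↦ False

Try red = False.
Try cold = True.
The clause (¬cool) is unit, so cool = False.
Try green = True.
The clause (¬west) is unit, so west = False.
The clause (¬gold) is unit, so gold = False.
The clause (¬cyan) is unit, so cyan = False.
All clauses are satisfied.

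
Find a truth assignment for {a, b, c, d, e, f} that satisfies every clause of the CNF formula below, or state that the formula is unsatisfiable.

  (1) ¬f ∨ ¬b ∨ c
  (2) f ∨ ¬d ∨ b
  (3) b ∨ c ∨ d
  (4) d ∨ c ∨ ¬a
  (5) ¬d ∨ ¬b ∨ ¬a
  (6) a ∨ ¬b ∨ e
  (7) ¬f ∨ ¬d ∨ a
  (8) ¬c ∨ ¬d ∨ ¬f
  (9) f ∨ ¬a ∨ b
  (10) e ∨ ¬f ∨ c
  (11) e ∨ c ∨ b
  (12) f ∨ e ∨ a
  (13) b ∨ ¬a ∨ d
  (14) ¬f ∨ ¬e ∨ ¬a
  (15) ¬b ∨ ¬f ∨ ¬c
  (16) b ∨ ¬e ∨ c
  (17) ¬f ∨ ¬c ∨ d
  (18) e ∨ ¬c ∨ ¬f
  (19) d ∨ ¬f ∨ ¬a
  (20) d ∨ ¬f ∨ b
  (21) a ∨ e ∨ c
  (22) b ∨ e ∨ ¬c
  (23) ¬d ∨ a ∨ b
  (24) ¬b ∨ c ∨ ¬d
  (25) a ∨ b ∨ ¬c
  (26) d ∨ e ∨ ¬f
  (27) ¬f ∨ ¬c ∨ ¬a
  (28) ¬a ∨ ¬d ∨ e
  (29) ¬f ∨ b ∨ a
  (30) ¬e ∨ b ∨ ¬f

a=False, b=True, c=False, d=False, e=True, f=False

Try f = False.
Try d = False.
Try b = True.
Try c = False.
(¬a) alone gives a = False.
(e) alone gives e = True.
All clauses are satisfied.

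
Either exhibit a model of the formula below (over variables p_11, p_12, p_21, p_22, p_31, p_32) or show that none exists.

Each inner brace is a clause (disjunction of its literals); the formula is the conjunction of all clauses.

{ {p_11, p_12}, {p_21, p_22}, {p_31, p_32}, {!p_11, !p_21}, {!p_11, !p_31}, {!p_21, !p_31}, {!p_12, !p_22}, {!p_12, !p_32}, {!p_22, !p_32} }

UNSATISFIABLE

Case p_11 = true:
(!p_21) alone gives p_21 = false.
(p_22) alone gives p_22 = true.
(!p_31) alone gives p_31 = false.
(p_32) alone gives p_32 = true.
That conflicts with the unit clause (!p_32).
That branch fails; take p_11 = false instead.
(p_12) alone gives p_12 = true.
(!p_22) alone gives p_22 = false.
(p_21) alone gives p_21 = true.
(!p_31) alone gives p_31 = false.
(p_32) alone gives p_32 = true.
That conflicts with the unit clause (!p_32).
Both values of p_11 lead to a conflict.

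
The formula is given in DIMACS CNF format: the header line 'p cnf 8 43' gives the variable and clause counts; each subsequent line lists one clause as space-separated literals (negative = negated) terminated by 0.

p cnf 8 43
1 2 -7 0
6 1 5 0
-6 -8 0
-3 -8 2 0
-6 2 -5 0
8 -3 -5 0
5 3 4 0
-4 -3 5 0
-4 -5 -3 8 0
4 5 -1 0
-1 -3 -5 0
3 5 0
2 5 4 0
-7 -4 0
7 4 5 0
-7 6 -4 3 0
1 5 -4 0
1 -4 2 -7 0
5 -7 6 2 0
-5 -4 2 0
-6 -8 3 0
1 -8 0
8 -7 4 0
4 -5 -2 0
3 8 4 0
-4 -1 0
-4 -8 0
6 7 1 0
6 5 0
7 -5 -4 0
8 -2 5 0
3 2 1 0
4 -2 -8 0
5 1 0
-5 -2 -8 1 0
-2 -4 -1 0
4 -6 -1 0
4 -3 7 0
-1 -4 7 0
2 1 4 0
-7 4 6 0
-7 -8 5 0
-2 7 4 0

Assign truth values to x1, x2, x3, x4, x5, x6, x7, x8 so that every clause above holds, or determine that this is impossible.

Try x6 = False.
The clause (x5) is unit, so x5 = True.
Try x8 = True.
The clause (x1) is unit, so x1 = True.
The clause (¬x3) is unit, so x3 = False.
The clause (¬x4) is unit, so x4 = False.
The clause (¬x2) is unit, so x2 = False.
The clause (¬x7) is unit, so x7 = False.
All clauses are satisfied.

x1: True; x2: False; x3: False; x4: False; x5: True; x6: False; x7: False; x8: True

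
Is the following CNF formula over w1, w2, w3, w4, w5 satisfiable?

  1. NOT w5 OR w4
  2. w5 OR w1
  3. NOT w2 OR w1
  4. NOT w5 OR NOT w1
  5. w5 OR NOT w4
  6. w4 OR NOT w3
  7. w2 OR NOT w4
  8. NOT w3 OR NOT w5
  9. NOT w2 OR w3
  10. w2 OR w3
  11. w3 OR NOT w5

No, unsatisfiable

Suppose w5 = false.
(w1) alone gives w1 = true.
(NOT w4) alone gives w4 = false.
(NOT w3) alone gives w3 = false.
(NOT w2) alone gives w2 = false.
That conflicts with the unit clause (w2).
Undo w5 and try w5 = true.
(w4) alone gives w4 = true.
(NOT w1) alone gives w1 = false.
(NOT w2) alone gives w2 = false.
That conflicts with the unit clause (w2).
Either choice for w5 ends in contradiction.
No assignment satisfies every clause.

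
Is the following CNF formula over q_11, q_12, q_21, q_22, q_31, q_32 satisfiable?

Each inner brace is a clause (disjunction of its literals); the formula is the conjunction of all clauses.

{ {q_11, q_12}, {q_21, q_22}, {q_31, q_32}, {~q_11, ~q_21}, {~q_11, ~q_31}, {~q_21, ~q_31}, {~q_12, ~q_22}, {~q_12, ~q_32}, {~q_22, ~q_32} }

No, unsatisfiable

Branch on q_11: set q_11 = 1.
(~q_21) alone gives q_21 = 0.
(q_22) alone gives q_22 = 1.
(~q_31) alone gives q_31 = 0.
(q_32) alone gives q_32 = 1.
But (~q_32) is also a unit clause — contradiction.
So q_11 must be the other value — set q_11 = 0.
(q_12) alone gives q_12 = 1.
(~q_22) alone gives q_22 = 0.
(q_21) alone gives q_21 = 1.
(~q_31) alone gives q_31 = 0.
(q_32) alone gives q_32 = 1.
But (~q_32) is also a unit clause — contradiction.
Both values of q_11 lead to a conflict.
No assignment satisfies every clause.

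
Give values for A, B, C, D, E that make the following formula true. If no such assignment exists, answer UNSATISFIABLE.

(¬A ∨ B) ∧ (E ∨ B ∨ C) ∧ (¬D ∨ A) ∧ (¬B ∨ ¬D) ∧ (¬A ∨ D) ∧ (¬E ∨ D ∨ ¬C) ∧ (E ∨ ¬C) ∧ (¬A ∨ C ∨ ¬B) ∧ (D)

UNSATISFIABLE

(D) alone gives D = True.
(A) alone gives A = True.
(B) alone gives B = True.
Now (¬B) is unsatisfied and unit — conflict.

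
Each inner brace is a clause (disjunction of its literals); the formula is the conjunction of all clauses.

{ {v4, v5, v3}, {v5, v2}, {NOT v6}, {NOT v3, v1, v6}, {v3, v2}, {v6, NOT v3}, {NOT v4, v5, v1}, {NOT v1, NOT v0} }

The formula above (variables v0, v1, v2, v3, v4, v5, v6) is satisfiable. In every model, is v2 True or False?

Suppose v2 = false.
Unit clause (v5) forces v5 = true.
Unit clause (NOT v6) forces v6 = false.
Unit clause (v3) forces v3 = true.
Now (NOT v3) is unsatisfied and unit — conflict.
So every satisfying assignment has v2 = True.

True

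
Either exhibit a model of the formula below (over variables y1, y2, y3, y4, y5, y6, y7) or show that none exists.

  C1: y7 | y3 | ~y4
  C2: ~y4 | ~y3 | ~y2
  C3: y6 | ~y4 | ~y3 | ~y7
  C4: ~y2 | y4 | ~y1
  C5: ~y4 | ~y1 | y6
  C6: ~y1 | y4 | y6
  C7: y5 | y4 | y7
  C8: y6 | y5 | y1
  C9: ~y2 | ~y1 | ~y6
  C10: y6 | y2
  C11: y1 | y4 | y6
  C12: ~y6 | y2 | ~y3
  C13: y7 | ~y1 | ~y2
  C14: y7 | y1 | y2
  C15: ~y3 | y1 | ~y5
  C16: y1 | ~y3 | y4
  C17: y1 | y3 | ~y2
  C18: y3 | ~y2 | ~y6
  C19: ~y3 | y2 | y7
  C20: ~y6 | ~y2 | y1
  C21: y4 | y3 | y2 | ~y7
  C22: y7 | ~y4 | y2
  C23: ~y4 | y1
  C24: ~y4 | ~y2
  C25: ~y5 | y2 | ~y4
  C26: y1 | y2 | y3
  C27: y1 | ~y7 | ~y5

y1: 1, y2: 0, y3: 0, y4: 0, y5: 1, y6: 1, y7: 0

Suppose y6 = 1.
Suppose y2 = 0.
From the singleton clause (~y3), y3 = 0.
From the singleton clause (y1), y1 = 1.
Suppose y7 = 0.
From the singleton clause (~y4), y4 = 0.
From the singleton clause (y5), y5 = 1.
All clauses are satisfied.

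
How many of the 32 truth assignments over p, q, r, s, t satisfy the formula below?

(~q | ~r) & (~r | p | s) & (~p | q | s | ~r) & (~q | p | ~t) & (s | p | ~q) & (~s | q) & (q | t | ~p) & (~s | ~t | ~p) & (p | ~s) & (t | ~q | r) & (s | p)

2

There are 2^5 = 32 truth assignments over (p, q, r, s, t).
Split on t. With t = 1, the clauses containing t are satisfied and ~t drops from the rest; 2 of the 2^4 = 16 assignments to the other variables satisfy what remains.
With t = 0, by the same count on the reduced clause set, 0 assignments work.
(One model: p=T, q=F, r=F, s=F, t=T.)
Total: 2 + 0 = 2.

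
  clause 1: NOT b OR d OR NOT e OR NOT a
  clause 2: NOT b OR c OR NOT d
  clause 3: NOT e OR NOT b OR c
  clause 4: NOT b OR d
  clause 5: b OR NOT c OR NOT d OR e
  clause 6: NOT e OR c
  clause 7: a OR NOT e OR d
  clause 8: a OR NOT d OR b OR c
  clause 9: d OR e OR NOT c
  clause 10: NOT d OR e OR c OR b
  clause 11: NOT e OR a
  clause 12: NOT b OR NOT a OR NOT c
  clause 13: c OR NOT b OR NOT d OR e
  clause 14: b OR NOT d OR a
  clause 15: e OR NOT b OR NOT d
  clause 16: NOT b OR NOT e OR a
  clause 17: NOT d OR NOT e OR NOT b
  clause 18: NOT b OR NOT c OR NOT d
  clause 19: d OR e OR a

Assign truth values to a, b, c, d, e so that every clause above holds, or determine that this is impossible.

Suppose b = false.
Suppose e = true.
The clause (c) is unit, so c = true.
The clause (a) is unit, so a = true.
Every clause is now satisfied; d is unconstrained.

a: true, b: false, c: true, d: true, e: true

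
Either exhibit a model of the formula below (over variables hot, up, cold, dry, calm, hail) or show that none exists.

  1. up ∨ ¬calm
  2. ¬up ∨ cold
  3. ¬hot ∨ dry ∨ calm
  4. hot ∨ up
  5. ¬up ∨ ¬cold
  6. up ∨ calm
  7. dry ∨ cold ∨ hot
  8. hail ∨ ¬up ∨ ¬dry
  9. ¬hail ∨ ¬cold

UNSATISFIABLE

Case up = True:
From the singleton clause (cold), cold = True.
Now (¬cold) is unsatisfied and unit — conflict.
Backtrack on up: now try up = False.
From the singleton clause (¬calm), calm = False.
Now (calm) is unsatisfied and unit — conflict.
Either choice for up ends in contradiction.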